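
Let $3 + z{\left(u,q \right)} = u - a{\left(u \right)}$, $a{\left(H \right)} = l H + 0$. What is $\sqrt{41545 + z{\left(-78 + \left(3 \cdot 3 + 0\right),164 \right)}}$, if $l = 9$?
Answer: $\sqrt{42094} \approx 205.17$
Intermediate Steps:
$a{\left(H \right)} = 9 H$ ($a{\left(H \right)} = 9 H + 0 = 9 H$)
$z{\left(u,q \right)} = -3 - 8 u$ ($z{\left(u,q \right)} = -3 + \left(u - 9 u\right) = -3 - 8 u$)
$\sqrt{41545 + z{\left(-78 + \left(3 \cdot 3 + 0\right),164 \right)}} = \sqrt{41545 - \left(3 + 8 \left(-78 + \left(3 \cdot 3 + 0\right)\right)\right)} = \sqrt{41545 - \left(3 + 8 \left(-78 + \left(9 + 0\right)\right)\right)} = \sqrt{41545 - \left(3 + 8 \left(-78 + 9\right)\right)} = \sqrt{41545 - -549} = \sqrt{41545 + \left(-3 + 552\right)} = \sqrt{41545 + 549} = \sqrt{42094}$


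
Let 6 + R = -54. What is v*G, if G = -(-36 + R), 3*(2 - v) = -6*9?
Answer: 1920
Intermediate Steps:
R = -60 (R = -6 - 54 = -60)
v = 20 (v = 2 - (-2)*9 = 2 - ⅓*(-54) = 2 + 18 = 20)
G = 96 (G = -(-36 - 60) = -1*(-96) = 96)
v*G = 20*96 = 1920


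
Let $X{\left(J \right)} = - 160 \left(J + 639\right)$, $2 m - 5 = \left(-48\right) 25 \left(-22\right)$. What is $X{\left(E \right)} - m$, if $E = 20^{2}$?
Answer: $- \frac{358885}{2} \approx -1.7944 \cdot 10^{5}$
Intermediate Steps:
$m = \frac{26405}{2}$ ($m = \frac{5}{2} + \frac{\left(-48\right) 25 \left(-22\right)}{2} = \frac{5}{2} + \frac{\left(-1200\right) \left(-22\right)}{2} = \frac{5}{2} + \frac{1}{2} \cdot 26400 = \frac{5}{2} + 13200 = \frac{26405}{2} \approx 13203.0$)
$E = 400$
$X{\left(J \right)} = -102240 - 160 J$ ($X{\left(J \right)} = - 160 \left(639 + J\right) = -102240 - 160 J$)
$X{\left(E \right)} - m = \left(-102240 - 64000\right) - \frac{26405}{2} = -166240 - \frac{26405}{2} = - \frac{358885}{2}$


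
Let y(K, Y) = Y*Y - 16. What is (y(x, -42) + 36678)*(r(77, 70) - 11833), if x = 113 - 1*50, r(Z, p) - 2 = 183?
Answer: -447586048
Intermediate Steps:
r(Z, p) = 185 (r(Z, p) = 2 + 183 = 185)
x = 63 (x = 113 - 50 = 63)
y(K, Y) = -16 + Y² (y(K, Y) = Y² - 16 = -16 + Y²)
(y(x, -42) + 36678)*(r(77, 70) - 11833) = ((-16 + (-42)²) + 36678)*(185 - 11833) = ((-16 + 1764) + 36678)*(-11648) = (1748 + 36678)*(-11648) = 38426*(-11648) = -447586048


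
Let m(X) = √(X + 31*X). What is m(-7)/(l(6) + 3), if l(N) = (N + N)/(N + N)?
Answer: I*√14 ≈ 3.7417*I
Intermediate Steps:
l(N) = 1 (l(N) = (2*N)/((2*N)) = (2*N)*(1/(2*N)) = 1)
m(X) = 4*√2*√X (m(X) = √(32*X) = 4*√2*√X)
m(-7)/(l(6) + 3) = (4*√2*√(-7))/(1 + 3) = (4*√2*(I*√7))/4 = (4*I*√14)/4 = I*√14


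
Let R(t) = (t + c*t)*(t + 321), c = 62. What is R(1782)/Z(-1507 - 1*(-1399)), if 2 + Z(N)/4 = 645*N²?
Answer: 16863957/2149508 ≈ 7.8455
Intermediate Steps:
Z(N) = -8 + 2580*N² (Z(N) = -8 + 4*(645*N²) = -8 + 2580*N²)
R(t) = 63*t*(321 + t) (R(t) = (t + 62*t)*(t + 321) = (63*t)*(321 + t) = 63*t*(321 + t))
R(1782)/Z(-1507 - 1*(-1399)) = (63*1782*(321 + 1782))/(-8 + 2580*(-1507 - 1*(-1399))²) = (63*1782*2103)/(-8 + 2580*(-1507 + 1399)²) = 236095398/(-8 + 2580*(-108)²) = 236095398/(-8 + 2580*11664) = 236095398/(-8 + 30093120) = 236095398/30093112 = 236095398*(1/30093112) = 16863957/2149508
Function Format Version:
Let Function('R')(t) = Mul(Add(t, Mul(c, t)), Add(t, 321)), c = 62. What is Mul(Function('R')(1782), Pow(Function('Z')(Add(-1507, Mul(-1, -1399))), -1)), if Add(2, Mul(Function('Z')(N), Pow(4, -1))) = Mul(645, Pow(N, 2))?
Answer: Rational(16863957, 2149508) ≈ 7.8455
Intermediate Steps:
Function('Z')(N) = Add(-8, Mul(2580, Pow(N, 2))) (Function('Z')(N) = Add(-8, Mul(4, Mul(645, Pow(N, 2)))) = Add(-8, Mul(2580, Pow(N, 2))))
Function('R')(t) = Mul(63, t, Add(321, t)) (Function('R')(t) = Mul(Add(t, Mul(62, t)), Add(t, 321)) = Mul(Mul(63, t), Add(321, t)) = Mul(63, t, Add(321, t)))
Mul(Function('R')(1782), Pow(Function('Z')(Add(-1507, Mul(-1, -1399))), -1)) = Mul(Mul(63, 1782, Add(321, 1782)), Pow(Add(-8, Mul(2580, Pow(Add(-1507, Mul(-1, -1399)), 2))), -1)) = Mul(Mul(63, 1782, 2103), Pow(Add(-8, Mul(2580, Pow(Add(-1507, 1399), 2))), -1)) = Mul(236095398, Pow(Add(-8, Mul(2580, Pow(-108, 2))), -1)) = Mul(236095398, Pow(Add(-8, Mul(2580, 11664)), -1)) = Mul(236095398, Pow(Add(-8, 30093120), -1)) = Mul(236095398, Pow(30093112, -1)) = Mul(236095398, Rational(1, 30093112)) = Rational(16863957, 2149508)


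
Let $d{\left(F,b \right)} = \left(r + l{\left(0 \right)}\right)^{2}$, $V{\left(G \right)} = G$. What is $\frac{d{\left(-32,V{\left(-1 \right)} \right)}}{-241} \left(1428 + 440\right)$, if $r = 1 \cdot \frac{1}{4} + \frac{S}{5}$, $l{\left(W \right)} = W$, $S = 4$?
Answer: $- \frac{205947}{24100} \approx -8.5455$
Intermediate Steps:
$r = \frac{21}{20}$ ($r = 1 \cdot \frac{1}{4} + \frac{4}{5} = 1 \cdot \frac{1}{4} + 4 \cdot \frac{1}{5} = \frac{1}{4} + \frac{4}{5} = \frac{21}{20} \approx 1.05$)
$d{\left(F,b \right)} = \frac{441}{400}$ ($d{\left(F,b \right)} = \left(\frac{21}{20} + 0\right)^{2} = \left(\frac{21}{20}\right)^{2} = \frac{441}{400}$)
$\frac{d{\left(-32,V{\left(-1 \right)} \right)}}{-241} \left(1428 + 440\right) = \frac{441}{400 \left(-241\right)} \left(1428 + 440\right) = \frac{441}{400} \left(- \frac{1}{241}\right) 1868 = \left(- \frac{441}{96400}\right) 1868 = - \frac{205947}{24100}$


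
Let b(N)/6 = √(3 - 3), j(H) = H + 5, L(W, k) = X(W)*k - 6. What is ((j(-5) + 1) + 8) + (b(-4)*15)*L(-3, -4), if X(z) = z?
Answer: 9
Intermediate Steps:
L(W, k) = -6 + W*k (L(W, k) = W*k - 6 = -6 + W*k)
j(H) = 5 + H
b(N) = 0 (b(N) = 6*√(3 - 3) = 6*√0 = 6*0 = 0)
((j(-5) + 1) + 8) + (b(-4)*15)*L(-3, -4) = (((5 - 5) + 1) + 8) + (0*15)*(-6 - 3*(-4)) = ((0 + 1) + 8) + 0*(-6 + 12) = (1 + 8) + 0*6 = 9 + 0 = 9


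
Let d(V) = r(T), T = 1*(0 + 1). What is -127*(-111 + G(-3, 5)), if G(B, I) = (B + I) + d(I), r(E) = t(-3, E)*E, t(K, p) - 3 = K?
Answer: 13843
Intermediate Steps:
t(K, p) = 3 + K
T = 1 (T = 1*1 = 1)
r(E) = 0 (r(E) = (3 - 3)*E = 0*E = 0)
d(V) = 0
G(B, I) = B + I (G(B, I) = (B + I) + 0 = B + I)
-127*(-111 + G(-3, 5)) = -127*(-111 + (-3 + 5)) = -127*(-111 + 2) = -127*(-109) = 13843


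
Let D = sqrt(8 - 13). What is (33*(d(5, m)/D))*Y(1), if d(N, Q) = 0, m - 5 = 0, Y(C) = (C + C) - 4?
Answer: 0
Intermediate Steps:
Y(C) = -4 + 2*C (Y(C) = 2*C - 4 = -4 + 2*C)
m = 5 (m = 5 + 0 = 5)
D = I*sqrt(5) (D = sqrt(-5) = I*sqrt(5) ≈ 2.2361*I)
(33*(d(5, m)/D))*Y(1) = (33*(0/((I*sqrt(5)))))*(-4 + 2*1) = (33*(0*(-I*sqrt(5)/5)))*(-4 + 2) = (33*0)*(-2) = 0*(-2) = 0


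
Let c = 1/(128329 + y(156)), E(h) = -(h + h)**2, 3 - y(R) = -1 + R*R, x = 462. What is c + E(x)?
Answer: -88790142671/103997 ≈ -8.5378e+5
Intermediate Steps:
y(R) = 4 - R**2 (y(R) = 3 - (-1 + R*R) = 3 - (-1 + R**2) = 3 + (1 - R**2) = 4 - R**2)
E(h) = -4*h**2 (E(h) = -(2*h)**2 = -4*h**2)
c = 1/103997 (c = 1/(128329 + (4 - 1*156**2)) = 1/(128329 + (4 - 1*24336)) = 1/(128329 + (4 - 24336)) = 1/(128329 - 24332) = 1/103997 ≈ 9.6157e-6)
c + E(x) = 1/103997 - 4*462**2 = 1/103997 - 4*213444 = 1/103997 - 853776 = -88790142671/103997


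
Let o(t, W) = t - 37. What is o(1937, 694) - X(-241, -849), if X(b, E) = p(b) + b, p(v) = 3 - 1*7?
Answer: 2145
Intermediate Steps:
p(v) = -4 (p(v) = 3 - 7 = -4)
o(t, W) = -37 + t
X(b, E) = -4 + b
o(1937, 694) - X(-241, -849) = (-37 + 1937) - (-4 - 241) = 1900 - 1*(-245) = 1900 + 245 = 2145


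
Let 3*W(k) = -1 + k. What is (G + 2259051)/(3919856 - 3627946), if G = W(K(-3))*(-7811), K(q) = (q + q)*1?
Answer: 683183/87573 ≈ 7.8013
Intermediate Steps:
K(q) = 2*q (K(q) = (2*q)*1 = 2*q)
W(k) = -⅓ + k/3 (W(k) = (-1 + k)/3 = -⅓ + k/3)
G = 54677/3 (G = (-⅓ + (2*(-3))/3)*(-7811) = (-⅓ + (⅓)*(-6))*(-7811) = (-⅓ - 2)*(-7811) = -7/3*(-7811) = 54677/3 ≈ 18226.)
(G + 2259051)/(3919856 - 3627946) = (54677/3 + 2259051)/(3919856 - 3627946) = (6831830/3)/291910 = (6831830/3)*(1/291910) = 683183/87573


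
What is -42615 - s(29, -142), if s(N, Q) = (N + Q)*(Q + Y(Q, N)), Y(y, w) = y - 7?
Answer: -75498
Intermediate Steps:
Y(y, w) = -7 + y
s(N, Q) = (-7 + 2*Q)*(N + Q) (s(N, Q) = (N + Q)*(Q + (-7 + Q)) = (N + Q)*(-7 + 2*Q) = (-7 + 2*Q)*(N + Q))
-42615 - s(29, -142) = -42615 - ((-142)² + 29*(-142) + 29*(-7 - 142) - 142*(-7 - 142)) = -42615 - (20164 - 4118 + 29*(-149) - 142*(-149)) = -42615 - (20164 - 4118 - 4321 + 21158) = -42615 - 1*32883 = -42615 - 32883 = -75498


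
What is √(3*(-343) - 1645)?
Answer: I*√2674 ≈ 51.711*I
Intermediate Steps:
√(3*(-343) - 1645) = √(-1029 - 1645) = √(-2674) = I*√2674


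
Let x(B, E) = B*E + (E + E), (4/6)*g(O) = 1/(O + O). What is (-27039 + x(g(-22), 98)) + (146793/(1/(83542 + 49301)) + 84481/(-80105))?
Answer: 68731484521558121/3524620 ≈ 1.9500e+10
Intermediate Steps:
g(O) = 3/(4*O) (g(O) = 3/(2*(O + O)) = 3/(2*((2*O))) = 3*(1/(2*O))/2 = 3/(4*O))
x(B, E) = 2*E + B*E (x(B, E) = B*E + 2*E = 2*E + B*E)
(-27039 + x(g(-22), 98)) + (146793/(1/(83542 + 49301)) + 84481/(-80105)) = (-27039 + 98*(2 + (3/4)/(-22))) + (146793/(1/(83542 + 49301)) + 84481/(-80105)) = (-27039 + 98*(2 + (3/4)*(-1/22))) + (146793/(1/132843) + 84481*(-1/80105)) = (-27039 + 98*(2 - 3/88)) + (146793/(1/132843) - 84481/80105) = (-27039 + 98*(173/88)) + (146793*132843 - 84481/80105) = (-27039 + 8477/44) + (19500422499 - 84481/80105) = -1181239/44 + 1562081344197914/80105 = 68731484521558121/3524620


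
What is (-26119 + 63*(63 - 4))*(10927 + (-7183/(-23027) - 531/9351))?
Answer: -5856670424637350/23925053 ≈ -2.4479e+8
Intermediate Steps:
(-26119 + 63*(63 - 4))*(10927 + (-7183/(-23027) - 531/9351)) = (-26119 + 63*59)*(10927 + (-7183*(-1/23027) - 531*1/9351)) = (-26119 + 3717)*(10927 + (7183/23027 - 59/1039)) = -22402*(10927 + 6104544/23925053) = -22402*261435158675/23925053 = -5856670424637350/23925053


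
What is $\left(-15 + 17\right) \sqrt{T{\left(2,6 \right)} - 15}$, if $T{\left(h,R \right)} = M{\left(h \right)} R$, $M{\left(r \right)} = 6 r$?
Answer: $2 \sqrt{57} \approx 15.1$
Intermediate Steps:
$T{\left(h,R \right)} = 6 R h$ ($T{\left(h,R \right)} = 6 h R = 6 R h$)
$\left(-15 + 17\right) \sqrt{T{\left(2,6 \right)} - 15} = \left(-15 + 17\right) \sqrt{6 \cdot 6 \cdot 2 - 15} = 2 \sqrt{72 - 15} = 2 \sqrt{57}$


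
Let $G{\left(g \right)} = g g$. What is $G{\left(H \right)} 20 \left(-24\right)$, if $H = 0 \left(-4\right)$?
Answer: $0$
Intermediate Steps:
$H = 0$
$G{\left(g \right)} = g^{2}$
$G{\left(H \right)} 20 \left(-24\right) = 0^{2} \cdot 20 \left(-24\right) = 0 \cdot 20 \left(-24\right) = 0 \left(-24\right) = 0$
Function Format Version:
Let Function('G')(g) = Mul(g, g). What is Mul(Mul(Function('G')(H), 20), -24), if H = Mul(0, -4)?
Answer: 0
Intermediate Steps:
H = 0
Function('G')(g) = Pow(g, 2)
Mul(Mul(Function('G')(H), 20), -24) = Mul(Mul(Pow(0, 2), 20), -24) = Mul(Mul(0, 20), -24) = Mul(0, -24) = 0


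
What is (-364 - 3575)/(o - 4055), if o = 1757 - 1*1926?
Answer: 1313/1408 ≈ 0.93253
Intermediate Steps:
o = -169 (o = 1757 - 1926 = -169)
(-364 - 3575)/(o - 4055) = (-364 - 3575)/(-169 - 4055) = -3939/(-4224) = -3939*(-1/4224) = 1313/1408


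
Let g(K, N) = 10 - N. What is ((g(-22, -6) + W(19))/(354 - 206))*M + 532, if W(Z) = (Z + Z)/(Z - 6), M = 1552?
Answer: 351340/481 ≈ 730.44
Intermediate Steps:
W(Z) = 2*Z/(-6 + Z) (W(Z) = (2*Z)/(-6 + Z) = 2*Z/(-6 + Z))
((g(-22, -6) + W(19))/(354 - 206))*M + 532 = (((10 - 1*(-6)) + 2*19/(-6 + 19))/(354 - 206))*1552 + 532 = (((10 + 6) + 2*19/13)/148)*1552 + 532 = ((16 + 2*19*(1/13))*(1/148))*1552 + 532 = ((16 + 38/13)*(1/148))*1552 + 532 = ((246/13)*(1/148))*1552 + 532 = (123/962)*1552 + 532 = 95448/481 + 532 = 351340/481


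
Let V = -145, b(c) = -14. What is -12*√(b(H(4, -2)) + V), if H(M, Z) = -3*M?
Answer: -12*I*√159 ≈ -151.31*I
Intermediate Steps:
-12*√(b(H(4, -2)) + V) = -12*√(-14 - 145) = -12*I*√159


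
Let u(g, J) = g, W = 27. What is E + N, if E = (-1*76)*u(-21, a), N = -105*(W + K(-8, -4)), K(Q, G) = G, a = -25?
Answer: -819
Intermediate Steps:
N = -2415 (N = -105*(27 - 4) = -105*23 = -2415)
E = 1596 (E = -1*76*(-21) = -76*(-21) = 1596)
E + N = 1596 - 2415 = -819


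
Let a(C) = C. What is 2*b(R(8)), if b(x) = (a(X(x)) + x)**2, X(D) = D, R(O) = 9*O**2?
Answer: 2654208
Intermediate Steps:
b(x) = 4*x**2 (b(x) = (x + x)**2 = (2*x)**2 = 4*x**2)
2*b(R(8)) = 2*(4*(9*8**2)**2) = 2*(4*(9*64)**2) = 2*(4*576**2) = 2*(4*331776) = 2*1327104 = 2654208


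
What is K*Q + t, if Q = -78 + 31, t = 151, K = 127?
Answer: -5818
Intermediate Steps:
Q = -47
K*Q + t = 127*(-47) + 151 = -5969 + 151 = -5818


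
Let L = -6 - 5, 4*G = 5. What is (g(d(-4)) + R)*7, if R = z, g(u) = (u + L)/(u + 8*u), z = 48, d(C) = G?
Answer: 4949/15 ≈ 329.93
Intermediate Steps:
G = 5/4 (G = (¼)*5 = 5/4 ≈ 1.2500)
d(C) = 5/4
L = -11
g(u) = (-11 + u)/(9*u) (g(u) = (u - 11)/(u + 8*u) = (-11 + u)/((9*u)) = (-11 + u)*(1/(9*u)) = (-11 + u)/(9*u))
R = 48
(g(d(-4)) + R)*7 = ((-11 + 5/4)/(9*(5/4)) + 48)*7 = ((⅑)*(⅘)*(-39/4) + 48)*7 = (-13/15 + 48)*7 = (707/15)*7 = 4949/15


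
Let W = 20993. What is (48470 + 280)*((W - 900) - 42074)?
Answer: -1071573750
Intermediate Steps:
(48470 + 280)*((W - 900) - 42074) = (48470 + 280)*((20993 - 900) - 42074) = 48750*(20093 - 42074) = 48750*(-21981) = -1071573750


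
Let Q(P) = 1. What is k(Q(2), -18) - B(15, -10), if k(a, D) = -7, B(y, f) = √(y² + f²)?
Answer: -7 - 5*√13 ≈ -25.028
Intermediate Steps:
B(y, f) = √(f² + y²)
k(Q(2), -18) - B(15, -10) = -7 - √((-10)² + 15²) = -7 - √(100 + 225) = -7 - √325 = -7 - 5*√13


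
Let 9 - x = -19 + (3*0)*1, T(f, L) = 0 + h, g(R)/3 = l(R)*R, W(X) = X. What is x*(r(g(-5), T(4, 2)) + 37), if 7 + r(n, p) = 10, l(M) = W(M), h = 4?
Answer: 1120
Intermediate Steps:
l(M) = M
g(R) = 3*R² (g(R) = 3*(R*R) = 3*R²)
T(f, L) = 4 (T(f, L) = 0 + 4 = 4)
r(n, p) = 3 (r(n, p) = -7 + 10 = 3)
x = 28 (x = 9 - (-19 + (3*0)*1) = 9 - (-19 + 0*1) = 9 - (-19 + 0) = 9 - 1*(-19) = 9 + 19 = 28)
x*(r(g(-5), T(4, 2)) + 37) = 28*(3 + 37) = 28*40 = 1120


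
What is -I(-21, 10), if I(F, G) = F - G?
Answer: 31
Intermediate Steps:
-I(-21, 10) = -(-21 - 1*10) = -(-21 - 10) = -1*(-31) = 31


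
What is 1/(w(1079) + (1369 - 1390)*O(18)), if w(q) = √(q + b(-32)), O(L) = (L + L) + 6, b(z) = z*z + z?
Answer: -882/775853 - √2071/775853 ≈ -0.0011955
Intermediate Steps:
b(z) = z + z² (b(z) = z² + z = z + z²)
O(L) = 6 + 2*L (O(L) = 2*L + 6 = 6 + 2*L)
w(q) = √(992 + q) (w(q) = √(q - 32*(1 - 32)) = √(q - 32*(-31)) = √(q + 992) = √(992 + q))
1/(w(1079) + (1369 - 1390)*O(18)) = 1/(√(992 + 1079) + (1369 - 1390)*(6 + 2*18)) = 1/(√2071 - 21*(6 + 36)) = 1/(√2071 - 21*42) = 1/(√2071 - 882) = 1/(-882 + √2071)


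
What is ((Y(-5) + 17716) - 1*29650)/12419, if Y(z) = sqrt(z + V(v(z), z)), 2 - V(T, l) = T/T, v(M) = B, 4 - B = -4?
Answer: -11934/12419 + 2*I/12419 ≈ -0.96095 + 0.00016104*I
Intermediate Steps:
B = 8 (B = 4 - 1*(-4) = 4 + 4 = 8)
v(M) = 8
V(T, l) = 1 (V(T, l) = 2 - T/T = 2 - 1*1 = 2 - 1 = 1)
Y(z) = sqrt(1 + z) (Y(z) = sqrt(z + 1) = sqrt(1 + z))
((Y(-5) + 17716) - 1*29650)/12419 = ((sqrt(1 - 5) + 17716) - 1*29650)/12419 = ((sqrt(-4) + 17716) - 29650)*(1/12419) = ((2*I + 17716) - 29650)*(1/12419) = ((17716 + 2*I) - 29650)*(1/12419) = (-11934 + 2*I)*(1/12419) = -11934/12419 + 2*I/12419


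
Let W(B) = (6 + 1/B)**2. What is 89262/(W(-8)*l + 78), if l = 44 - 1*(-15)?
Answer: 5712768/135323 ≈ 42.216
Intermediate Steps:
l = 59 (l = 44 + 15 = 59)
89262/(W(-8)*l + 78) = 89262/(((1 + 6*(-8))**2/(-8)**2)*59 + 78) = 89262/(((1 - 48)**2/64)*59 + 78) = 89262/(((1/64)*(-47)**2)*59 + 78) = 89262/(((1/64)*2209)*59 + 78) = 89262/((2209/64)*59 + 78) = 89262/(130331/64 + 78) = 89262/(135323/64) = 89262*(64/135323) = 5712768/135323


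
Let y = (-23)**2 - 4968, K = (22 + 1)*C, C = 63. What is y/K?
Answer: -193/63 ≈ -3.0635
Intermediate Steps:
K = 1449 (K = (22 + 1)*63 = 23*63 = 1449)
y = -4439 (y = 529 - 4968 = -4439)
y/K = -4439/1449 = -4439*1/1449 = -193/63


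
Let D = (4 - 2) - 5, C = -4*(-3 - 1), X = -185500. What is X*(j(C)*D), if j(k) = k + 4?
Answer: 11130000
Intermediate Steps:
C = 16 (C = -4*(-4) = 16)
j(k) = 4 + k
D = -3 (D = 2 - 5 = -3)
X*(j(C)*D) = -185500*(4 + 16)*(-3) = -3710000*(-3) = -185500*(-60) = 11130000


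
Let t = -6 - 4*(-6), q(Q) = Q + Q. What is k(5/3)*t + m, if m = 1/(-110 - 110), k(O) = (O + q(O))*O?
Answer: 32999/220 ≈ 150.00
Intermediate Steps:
q(Q) = 2*Q
k(O) = 3*O² (k(O) = (O + 2*O)*O = (3*O)*O = 3*O²)
m = -1/220 (m = 1/(-220) = -1/220 ≈ -0.0045455)
t = 18 (t = -6 + 24 = 18)
k(5/3)*t + m = (3*(5/3)²)*18 - 1/220 = (3*(25/9))*18 - 1/220 = (25/3)*18 - 1/220 = 150 - 1/220 = 32999/220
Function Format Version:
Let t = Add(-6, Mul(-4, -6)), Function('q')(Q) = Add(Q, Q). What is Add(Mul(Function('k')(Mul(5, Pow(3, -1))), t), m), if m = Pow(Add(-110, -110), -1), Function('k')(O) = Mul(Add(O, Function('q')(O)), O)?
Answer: Rational(32999, 220) ≈ 150.00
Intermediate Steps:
Function('q')(Q) = Mul(2, Q)
Function('k')(O) = Mul(3, Pow(O, 2)) (Function('k')(O) = Mul(Add(O, Mul(2, O)), O) = Mul(Mul(3, O), O) = Mul(3, Pow(O, 2)))
m = Rational(-1, 220) (m = Pow(-220, -1) = Rational(-1, 220) ≈ -0.0045455)
t = 18 (t = Add(-6, 24) = 18)
Add(Mul(Function('k')(Mul(5, Pow(3, -1))), t), m) = Add(Mul(Mul(3, Pow(Mul(5, Pow(3, -1)), 2)), 18), Rational(-1, 220)) = Add(Mul(Mul(3, Pow(Mul(5, Rational(1, 3)), 2)), 18), Rational(-1, 220)) = Add(Mul(Mul(3, Pow(Rational(5, 3), 2)), 18), Rational(-1, 220)) = Add(Mul(Mul(3, Rational(25, 9)), 18), Rational(-1, 220)) = Add(Mul(Rational(25, 3), 18), Rational(-1, 220)) = Add(150, Rational(-1, 220)) = Rational(32999, 220)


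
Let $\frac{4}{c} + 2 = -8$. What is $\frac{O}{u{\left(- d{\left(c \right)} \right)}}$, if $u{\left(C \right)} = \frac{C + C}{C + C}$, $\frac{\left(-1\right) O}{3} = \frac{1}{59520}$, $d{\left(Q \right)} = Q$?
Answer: $- \frac{1}{19840} \approx -5.0403 \cdot 10^{-5}$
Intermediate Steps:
$c = - \frac{2}{5}$ ($c = \frac{4}{-2 - 8} = \frac{4}{-10} = 4 \left(- \frac{1}{10}\right) = - \frac{2}{5} \approx -0.4$)
$O = - \frac{1}{19840}$ ($O = - \frac{3}{59520} = \left(-3\right) \frac{1}{59520} = - \frac{1}{19840} \approx -5.0403 \cdot 10^{-5}$)
$u{\left(C \right)} = 1$ ($u{\left(C \right)} = \frac{2 C}{2 C} = 2 C \frac{1}{2 C} = 1$)
$\frac{O}{u{\left(- d{\left(c \right)} \right)}} = - \frac{1}{19840 \cdot 1} = \left(- \frac{1}{19840}\right) 1 = - \frac{1}{19840}$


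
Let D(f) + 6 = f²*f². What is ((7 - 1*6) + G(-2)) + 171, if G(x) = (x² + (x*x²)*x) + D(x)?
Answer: 202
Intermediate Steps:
D(f) = -6 + f⁴ (D(f) = -6 + f²*f² = -6 + f⁴)
G(x) = -6 + x² + 2*x⁴ (G(x) = (x² + (x*x²)*x) + (-6 + x⁴) = (x² + x³*x) + (-6 + x⁴) = (x² + x⁴) + (-6 + x⁴) = -6 + x² + 2*x⁴)
((7 - 1*6) + G(-2)) + 171 = ((7 - 1*6) + (-6 + (-2)² + 2*(-2)⁴)) + 171 = ((7 - 6) + (-6 + 4 + 2*16)) + 171 = (1 + (-6 + 4 + 32)) + 171 = (1 + 30) + 171 = 31 + 171 = 202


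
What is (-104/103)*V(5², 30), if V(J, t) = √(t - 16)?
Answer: -104*√14/103 ≈ -3.7780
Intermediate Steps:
V(J, t) = √(-16 + t)
(-104/103)*V(5², 30) = (-104/103)*√(-16 + 30) = (-104*1/103)*√14 = -104*√14/103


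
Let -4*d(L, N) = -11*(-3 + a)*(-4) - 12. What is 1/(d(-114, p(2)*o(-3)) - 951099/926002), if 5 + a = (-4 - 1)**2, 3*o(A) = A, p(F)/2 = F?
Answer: -926002/171335467 ≈ -0.0054046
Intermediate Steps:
p(F) = 2*F
o(A) = A/3
a = 20 (a = -5 + (-4 - 1)**2 = -5 + (-5)**2 = -5 + 25 = 20)
d(L, N) = -184 (d(L, N) = -(-11*(-3 + 20)*(-4) - 12)/4 = -(-187*(-4) - 12)/4 = -(-11*(-68) - 12)/4 = -(748 - 12)/4 = -1/4*736 = -184)
1/(d(-114, p(2)*o(-3)) - 951099/926002) = 1/(-184 - 951099/926002) = 1/(-171335467/926002) = -926002/171335467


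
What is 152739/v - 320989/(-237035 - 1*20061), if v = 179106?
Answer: 16126606963/7674572696 ≈ 2.1013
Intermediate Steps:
152739/v - 320989/(-237035 - 1*20061) = 152739/179106 - 320989/(-237035 - 1*20061) = 152739*(1/179106) - 320989/(-237035 - 20061) = 50913/59702 - 320989/(-257096) = 50913/59702 - 320989*(-1/257096) = 50913/59702 + 320989/257096 = 16126606963/7674572696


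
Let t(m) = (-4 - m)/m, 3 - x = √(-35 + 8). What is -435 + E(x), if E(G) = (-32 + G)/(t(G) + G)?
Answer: 3*(-2201*√3 + 3587*I)/(5*(-5*I + 3*√3)) ≈ -435.51 - 4.8764*I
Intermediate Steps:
x = 3 - 3*I*√3 (x = 3 - √(-35 + 8) = 3 - √(-27) = 3 - 3*I*√3 ≈ 3.0 - 5.1962*I)
t(m) = (-4 - m)/m
E(G) = (-32 + G)/(G + (-4 - G)/G) (E(G) = (-32 + G)/((-4 - G)/G + G) = (-32 + G)/(G + (-4 - G)/G))
-435 + E(x) = -435 + (3 - 3*I*√3)*(-32 + (3 - 3*I*√3))/(-4 + (3 - 3*I*√3)² - (3 - 3*I*√3)) = -435 + (3 - 3*I*√3)*(-29 - 3*I*√3)/(-4 + (3 - 3*I*√3)² + (-3 + 3*I*√3)) = -435 + (3 - 3*I*√3)*(-29 - 3*I*√3)/(-7 + (3 - 3*I*√3)² + 3*I*√3) = -435 + (-29 - 3*I*√3)*(3 - 3*I*√3)/(-7 + (3 - 3*I*√3)² + 3*I*√3)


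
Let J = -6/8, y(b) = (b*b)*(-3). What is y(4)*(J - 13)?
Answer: 660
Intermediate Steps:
y(b) = -3*b**2 (y(b) = b**2*(-3) = -3*b**2)
J = -3/4 (J = -6*1/8 = -3/4 ≈ -0.75000)
y(4)*(J - 13) = (-3*4**2)*(-3/4 - 13) = -3*16*(-55/4) = -48*(-55/4) = 660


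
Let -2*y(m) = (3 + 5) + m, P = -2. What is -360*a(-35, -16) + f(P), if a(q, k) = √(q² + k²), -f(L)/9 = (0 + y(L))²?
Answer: -81 - 360*√1481 ≈ -13935.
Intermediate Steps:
y(m) = -4 - m/2 (y(m) = -((3 + 5) + m)/2 = -(8 + m)/2 = -4 - m/2)
f(L) = -9*(-4 - L/2)² (f(L) = -9*(0 + (-4 - L/2))² = -9*(-4 - L/2)²)
a(q, k) = √(k² + q²)
-360*a(-35, -16) + f(P) = -360*√((-16)² + (-35)²) - 9*(8 - 2)²/4 = -360*√(256 + 1225) - 9/4*6² = -360*√1481 - 9/4*36 = -360*√1481 - 81 = -81 - 360*√1481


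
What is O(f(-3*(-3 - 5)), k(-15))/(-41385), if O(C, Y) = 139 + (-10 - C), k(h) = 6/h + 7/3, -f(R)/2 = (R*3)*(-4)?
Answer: 149/13795 ≈ 0.010801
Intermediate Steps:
f(R) = 24*R (f(R) = -2*R*3*(-4) = -2*3*R*(-4) = -(-24)*R = 24*R)
k(h) = 7/3 + 6/h (k(h) = 6/h + 7*(1/3) = 6/h + 7/3 = 7/3 + 6/h)
O(C, Y) = 129 - C
O(f(-3*(-3 - 5)), k(-15))/(-41385) = (129 - 24*(-3*(-3 - 5)))/(-41385) = (129 - 24*(-3*(-8)))*(-1/41385) = (129 - 24*24)*(-1/41385) = (129 - 1*576)*(-1/41385) = (129 - 576)*(-1/41385) = -447*(-1/41385) = 149/13795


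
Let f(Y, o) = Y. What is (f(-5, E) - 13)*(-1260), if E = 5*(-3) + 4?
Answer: 22680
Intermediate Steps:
E = -11 (E = -15 + 4 = -11)
(f(-5, E) - 13)*(-1260) = (-5 - 13)*(-1260) = -18*(-1260) = 22680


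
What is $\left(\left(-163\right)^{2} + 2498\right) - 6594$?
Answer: $22473$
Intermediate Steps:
$\left(\left(-163\right)^{2} + 2498\right) - 6594 = \left(26569 + 2498\right) - 6594 = 29067 - 6594 = 22473$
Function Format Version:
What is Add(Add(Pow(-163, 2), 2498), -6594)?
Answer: 22473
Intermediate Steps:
Add(Add(Pow(-163, 2), 2498), -6594) = Add(Add(26569, 2498), -6594) = Add(29067, -6594) = 22473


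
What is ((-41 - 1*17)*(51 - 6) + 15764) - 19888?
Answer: -6734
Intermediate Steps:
((-41 - 1*17)*(51 - 6) + 15764) - 19888 = ((-41 - 17)*45 + 15764) - 19888 = (-58*45 + 15764) - 19888 = (-2610 + 15764) - 19888 = 13154 - 19888 = -6734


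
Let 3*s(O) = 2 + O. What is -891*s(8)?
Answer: -2970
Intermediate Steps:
s(O) = 2/3 + O/3 (s(O) = (2 + O)/3 = 2/3 + O/3)
-891*s(8) = -891*(2/3 + (1/3)*8) = -891*(2/3 + 8/3) = -891*10/3 = -2970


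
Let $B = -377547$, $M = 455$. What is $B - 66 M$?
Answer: $-407577$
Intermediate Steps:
$B - 66 M = -377547 - 30030 = -407577$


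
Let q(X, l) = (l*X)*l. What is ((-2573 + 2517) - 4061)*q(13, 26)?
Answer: -36180196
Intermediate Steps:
q(X, l) = X*l² (q(X, l) = (X*l)*l = X*l²)
((-2573 + 2517) - 4061)*q(13, 26) = ((-2573 + 2517) - 4061)*(13*26²) = (-56 - 4061)*(13*676) = -4117*8788 = -36180196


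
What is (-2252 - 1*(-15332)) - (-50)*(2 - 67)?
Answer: 9830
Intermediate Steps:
(-2252 - 1*(-15332)) - (-50)*(2 - 67) = (-2252 + 15332) - (-50)*(-65) = 13080 - 1*3250 = 13080 - 3250 = 9830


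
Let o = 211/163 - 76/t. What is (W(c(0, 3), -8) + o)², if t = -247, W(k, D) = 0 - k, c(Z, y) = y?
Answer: 8773444/4490161 ≈ 1.9539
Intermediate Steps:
W(k, D) = -k
o = 3395/2119 (o = 211/163 - 76/(-247) = 211*(1/163) - 76*(-1/247) = 211/163 + 4/13 = 3395/2119 ≈ 1.6022)
(W(c(0, 3), -8) + o)² = (-1*3 + 3395/2119)² = (-3 + 3395/2119)² = (-2962/2119)² = 8773444/4490161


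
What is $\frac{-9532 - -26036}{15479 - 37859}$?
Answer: $- \frac{4126}{5595} \approx -0.73744$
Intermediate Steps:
$\frac{-9532 - -26036}{15479 - 37859} = \frac{-9532 + 26036}{-22380} = 16504 \left(- \frac{1}{22380}\right) = - \frac{4126}{5595}$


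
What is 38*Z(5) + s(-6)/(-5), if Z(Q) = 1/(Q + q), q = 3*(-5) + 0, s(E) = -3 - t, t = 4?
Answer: -12/5 ≈ -2.4000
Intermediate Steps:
s(E) = -7 (s(E) = -3 - 1*4 = -3 - 4 = -7)
q = -15 (q = -15 + 0 = -15)
Z(Q) = 1/(-15 + Q) (Z(Q) = 1/(Q - 15) = 1/(-15 + Q))
38*Z(5) + s(-6)/(-5) = 38/(-15 + 5) - 7/(-5) = 38/(-10) - 7*(-1/5) = 38*(-1/10) + 7/5 = -19/5 + 7/5 = -12/5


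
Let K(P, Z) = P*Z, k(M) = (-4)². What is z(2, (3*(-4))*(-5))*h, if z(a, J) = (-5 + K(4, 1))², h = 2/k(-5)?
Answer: ⅛ ≈ 0.12500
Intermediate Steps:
k(M) = 16
h = ⅛ (h = 2/16 = 2*(1/16) = ⅛ ≈ 0.12500)
z(a, J) = 1 (z(a, J) = (-5 + 4*1)² = (-5 + 4)² = (-1)² = 1)
z(2, (3*(-4))*(-5))*h = 1*(⅛) = ⅛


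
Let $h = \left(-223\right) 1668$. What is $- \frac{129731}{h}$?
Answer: $\frac{129731}{371964} \approx 0.34877$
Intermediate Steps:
$h = -371964$
$- \frac{129731}{h} = - \frac{129731}{-371964} = \left(-129731\right) \left(- \frac{1}{371964}\right) = \frac{129731}{371964}$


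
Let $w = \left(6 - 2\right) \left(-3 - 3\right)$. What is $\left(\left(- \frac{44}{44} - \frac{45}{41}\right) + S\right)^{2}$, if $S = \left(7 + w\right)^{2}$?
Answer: $\frac{138368169}{1681} \approx 82313.0$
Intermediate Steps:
$w = -24$ ($w = 4 \left(-6\right) = -24$)
$S = 289$ ($S = \left(7 - 24\right)^{2} = \left(-17\right)^{2} = 289$)
$\left(\left(- \frac{44}{44} - \frac{45}{41}\right) + S\right)^{2} = \left(\left(- \frac{44}{44} - \frac{45}{41}\right) + 289\right)^{2} = \left(\left(\left(-44\right) \frac{1}{44} - \frac{45}{41}\right) + 289\right)^{2} = \left(\left(-1 - \frac{45}{41}\right) + 289\right)^{2} = \left(- \frac{86}{41} + 289\right)^{2} = \left(\frac{11763}{41}\right)^{2} = \frac{138368169}{1681}$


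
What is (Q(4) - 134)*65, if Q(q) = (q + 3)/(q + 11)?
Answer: -26039/3 ≈ -8679.7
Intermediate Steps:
Q(q) = (3 + q)/(11 + q)
(Q(4) - 134)*65 = ((3 + 4)/(11 + 4) - 134)*65 = (7/15 - 134)*65 = -2003/15*65 = -26039/3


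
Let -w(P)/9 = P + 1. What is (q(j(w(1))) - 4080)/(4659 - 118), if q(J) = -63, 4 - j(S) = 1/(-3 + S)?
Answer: -4143/4541 ≈ -0.91235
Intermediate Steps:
w(P) = -9 - 9*P (w(P) = -9*(P + 1) = -9*(1 + P) = -9 - 9*P)
j(S) = 4 - 1/(-3 + S)
(q(j(w(1))) - 4080)/(4659 - 118) = (-63 - 4080)/(4659 - 118) = -4143/4541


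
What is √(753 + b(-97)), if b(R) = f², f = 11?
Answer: √874 ≈ 29.563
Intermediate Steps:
b(R) = 121 (b(R) = 11² = 121)
√(753 + b(-97)) = √(753 + 121) = √874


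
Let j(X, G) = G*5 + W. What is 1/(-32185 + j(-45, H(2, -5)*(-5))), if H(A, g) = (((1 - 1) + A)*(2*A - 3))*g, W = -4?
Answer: -1/31939 ≈ -3.1310e-5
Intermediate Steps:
H(A, g) = A*g*(-3 + 2*A) (H(A, g) = ((0 + A)*(-3 + 2*A))*g = (A*(-3 + 2*A))*g = A*g*(-3 + 2*A))
j(X, G) = -4 + 5*G (j(X, G) = G*5 - 4 = 5*G - 4 = -4 + 5*G)
1/(-32185 + j(-45, H(2, -5)*(-5))) = 1/(-32185 + (-4 + 5*((2*(-5)*(-3 + 2*2))*(-5)))) = 1/(-32185 + (-4 + 5*((2*(-5)*(-3 + 4))*(-5)))) = 1/(-32185 + (-4 + 5*((2*(-5)*1)*(-5)))) = 1/(-32185 + (-4 + 5*(-10*(-5)))) = 1/(-32185 + (-4 + 5*50)) = 1/(-32185 + (-4 + 250)) = 1/(-32185 + 246) = 1/(-31939) = -1/31939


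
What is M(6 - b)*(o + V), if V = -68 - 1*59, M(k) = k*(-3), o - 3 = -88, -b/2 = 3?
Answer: 7632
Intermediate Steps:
b = -6 (b = -2*3 = -6)
o = -85 (o = 3 - 88 = -85)
M(k) = -3*k
V = -127 (V = -68 - 59 = -127)
M(6 - b)*(o + V) = (-3*(6 - 1*(-6)))*(-85 - 127) = -3*(6 + 6)*(-212) = -3*12*(-212) = -36*(-212) = 7632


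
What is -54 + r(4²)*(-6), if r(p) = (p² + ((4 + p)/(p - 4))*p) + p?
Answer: -1846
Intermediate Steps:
r(p) = p + p² + p*(4 + p)/(-4 + p) (r(p) = (p² + ((4 + p)/(-4 + p))*p) + p = (p² + p*(4 + p)/(-4 + p)) + p = p + p² + p*(4 + p)/(-4 + p))
-54 + r(4²)*(-6) = -54 + ((4²)²*(-2 + 4²)/(-4 + 4²))*(-6) = -54 + (16²*(-2 + 16)/(-4 + 16))*(-6) = -54 + (256*14/12)*(-6) = -54 + (256*(1/12)*14)*(-6) = -54 + (896/3)*(-6) = -54 - 1792 = -1846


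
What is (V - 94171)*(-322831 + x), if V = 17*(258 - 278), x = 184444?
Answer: 13079093757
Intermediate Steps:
V = -340 (V = 17*(-20) = -340)
(V - 94171)*(-322831 + x) = (-340 - 94171)*(-322831 + 184444) = -94511*(-138387) = 13079093757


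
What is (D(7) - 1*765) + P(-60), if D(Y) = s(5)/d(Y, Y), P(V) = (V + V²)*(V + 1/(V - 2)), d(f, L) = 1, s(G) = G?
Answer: -6609730/31 ≈ -2.1322e+5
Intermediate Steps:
P(V) = (V + V²)*(V + 1/(-2 + V))
D(Y) = 5 (D(Y) = 5/1 = 5*1 = 5)
(D(7) - 1*765) + P(-60) = (5 - 1*765) - 60*(1 + (-60)³ - 1*(-60) - 1*(-60)²)/(-2 - 60) = (5 - 765) - 60*(1 - 216000 + 60 - 1*3600)/(-62) = -760 - 60*(-1/62)*(1 - 216000 + 60 - 3600) = -760 - 60*(-1/62)*(-219539) = -760 - 6586170/31 = -6609730/31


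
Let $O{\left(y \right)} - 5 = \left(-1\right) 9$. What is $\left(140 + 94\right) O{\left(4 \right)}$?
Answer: $-936$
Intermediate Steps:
$O{\left(y \right)} = -4$ ($O{\left(y \right)} = 5 - 9 = -4$)
$\left(140 + 94\right) O{\left(4 \right)} = \left(140 + 94\right) \left(-4\right) = 234 \left(-4\right) = -936$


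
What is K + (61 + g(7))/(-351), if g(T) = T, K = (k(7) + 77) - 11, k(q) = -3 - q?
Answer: 19588/351 ≈ 55.806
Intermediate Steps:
K = 56 (K = ((-3 - 1*7) + 77) - 11 = ((-3 - 7) + 77) - 11 = (-10 + 77) - 11 = 67 - 11 = 56)
K + (61 + g(7))/(-351) = 56 + (61 + 7)/(-351) = 56 + 68*(-1/351) = 56 - 68/351 = 19588/351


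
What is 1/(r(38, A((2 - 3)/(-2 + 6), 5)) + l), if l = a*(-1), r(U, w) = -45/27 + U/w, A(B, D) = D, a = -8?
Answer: 15/209 ≈ 0.071770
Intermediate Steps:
r(U, w) = -5/3 + U/w (r(U, w) = -45*1/27 + U/w = -5/3 + U/w)
l = 8 (l = -8*(-1) = 8)
1/(r(38, A((2 - 3)/(-2 + 6), 5)) + l) = 1/((-5/3 + 38/5) + 8) = 1/(89/15 + 8) = 1/(209/15) = 15/209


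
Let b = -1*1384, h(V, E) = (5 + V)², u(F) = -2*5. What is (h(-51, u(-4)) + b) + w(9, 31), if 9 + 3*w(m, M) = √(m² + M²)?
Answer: 729 + √1042/3 ≈ 739.76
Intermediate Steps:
u(F) = -10
w(m, M) = -3 + √(M² + m²)/3 (w(m, M) = -3 + √(m² + M²)/3 = -3 + √(M² + m²)/3)
b = -1384
(h(-51, u(-4)) + b) + w(9, 31) = ((5 - 51)² - 1384) + (-3 + √(31² + 9²)/3) = ((-46)² - 1384) + (-3 + √(961 + 81)/3) = (2116 - 1384) + (-3 + √1042/3) = 732 + (-3 + √1042/3) = 729 + √1042/3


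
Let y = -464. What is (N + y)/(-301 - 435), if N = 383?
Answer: 81/736 ≈ 0.11005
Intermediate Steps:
(N + y)/(-301 - 435) = (383 - 464)/(-301 - 435) = -81/(-736) = -81*(-1/736) = 81/736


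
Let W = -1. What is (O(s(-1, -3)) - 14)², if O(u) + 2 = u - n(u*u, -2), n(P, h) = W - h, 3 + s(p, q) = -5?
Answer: 625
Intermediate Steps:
s(p, q) = -8 (s(p, q) = -3 - 5 = -8)
n(P, h) = -1 - h
O(u) = -3 + u (O(u) = -2 + (u - (-1 - 1*(-2))) = -2 + (u - (-1 + 2)) = -2 + (u - 1*1) = -2 + (u - 1) = -2 + (-1 + u) = -3 + u)
(O(s(-1, -3)) - 14)² = ((-3 - 8) - 14)² = (-11 - 14)² = (-25)² = 625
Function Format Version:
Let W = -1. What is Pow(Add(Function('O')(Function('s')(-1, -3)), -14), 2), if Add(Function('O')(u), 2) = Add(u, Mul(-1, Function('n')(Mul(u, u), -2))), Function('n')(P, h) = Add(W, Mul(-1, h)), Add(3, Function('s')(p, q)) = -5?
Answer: 625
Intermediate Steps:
Function('s')(p, q) = -8 (Function('s')(p, q) = Add(-3, -5) = -8)
Function('n')(P, h) = Add(-1, Mul(-1, h))
Function('O')(u) = Add(-3, u) (Function('O')(u) = Add(-2, Add(u, Mul(-1, Add(-1, Mul(-1, -2))))) = Add(-2, Add(u, Mul(-1, Add(-1, 2)))) = Add(-2, Add(u, Mul(-1, 1))) = Add(-2, Add(u, -1)) = Add(-2, Add(-1, u)) = Add(-3, u))
Pow(Add(Function('O')(Function('s')(-1, -3)), -14), 2) = Pow(Add(Add(-3, -8), -14), 2) = Pow(Add(-11, -14), 2) = Pow(-25, 2) = 625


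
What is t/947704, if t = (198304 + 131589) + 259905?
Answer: 294899/473852 ≈ 0.62234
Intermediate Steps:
t = 589798 (t = 329893 + 259905 = 589798)
t/947704 = 589798/947704 = 589798*(1/947704) = 294899/473852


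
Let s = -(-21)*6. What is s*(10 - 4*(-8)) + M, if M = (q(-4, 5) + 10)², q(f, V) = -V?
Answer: 5317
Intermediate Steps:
s = 126 (s = -21*(-6) = 126)
M = 25 (M = (-1*5 + 10)² = (-5 + 10)² = 5² = 25)
s*(10 - 4*(-8)) + M = 126*(10 - 4*(-8)) + 25 = 126*(10 + 32) + 25 = 126*42 + 25 = 5292 + 25 = 5317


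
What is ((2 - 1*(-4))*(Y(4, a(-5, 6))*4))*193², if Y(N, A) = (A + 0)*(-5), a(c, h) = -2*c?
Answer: -44698800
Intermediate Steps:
Y(N, A) = -5*A (Y(N, A) = A*(-5) = -5*A)
((2 - 1*(-4))*(Y(4, a(-5, 6))*4))*193² = ((2 - 1*(-4))*(-(-10)*(-5)*4))*193² = ((2 + 4)*(-5*10*4))*37249 = (6*(-50*4))*37249 = (6*(-200))*37249 = -1200*37249 = -44698800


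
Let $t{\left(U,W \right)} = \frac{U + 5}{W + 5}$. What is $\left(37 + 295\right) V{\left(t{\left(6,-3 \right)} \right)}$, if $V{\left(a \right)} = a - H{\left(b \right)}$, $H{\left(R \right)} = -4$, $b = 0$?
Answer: $3154$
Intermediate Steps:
$t{\left(U,W \right)} = \frac{5 + U}{5 + W}$
$V{\left(a \right)} = 4 + a$ ($V{\left(a \right)} = a - -4 = a + 4 = 4 + a$)
$\left(37 + 295\right) V{\left(t{\left(6,-3 \right)} \right)} = \left(37 + 295\right) \left(4 + \frac{5 + 6}{5 - 3}\right) = 332 \left(4 + \frac{1}{2} \cdot 11\right) = 332 \left(4 + \frac{11}{2}\right) = 332 \cdot \frac{19}{2} = 3154$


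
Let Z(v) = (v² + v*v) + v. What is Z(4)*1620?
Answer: 58320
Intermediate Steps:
Z(v) = v + 2*v² (Z(v) = (v² + v²) + v = 2*v² + v = v + 2*v²)
Z(4)*1620 = (4*(1 + 2*4))*1620 = (4*(1 + 8))*1620 = (4*9)*1620 = 36*1620 = 58320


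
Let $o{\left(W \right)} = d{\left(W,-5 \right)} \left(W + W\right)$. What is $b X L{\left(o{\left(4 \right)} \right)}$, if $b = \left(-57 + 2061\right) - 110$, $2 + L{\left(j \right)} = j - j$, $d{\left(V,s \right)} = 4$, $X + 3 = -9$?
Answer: $45456$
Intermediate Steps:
$X = -12$ ($X = -3 - 9 = -12$)
$o{\left(W \right)} = 8 W$ ($o{\left(W \right)} = 4 \left(W + W\right) = 4 \cdot 2 W = 8 W$)
$L{\left(j \right)} = -2$ ($L{\left(j \right)} = -2 + \left(j - j\right) = -2 + 0 = -2$)
$b = 1894$ ($b = 2004 - 110 = 1894$)
$b X L{\left(o{\left(4 \right)} \right)} = 1894 \left(\left(-12\right) \left(-2\right)\right) = 1894 \cdot 24 = 45456$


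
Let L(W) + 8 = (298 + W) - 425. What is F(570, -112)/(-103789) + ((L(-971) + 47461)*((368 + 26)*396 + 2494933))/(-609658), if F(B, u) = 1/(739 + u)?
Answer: -1142405004912754909/5667703277082 ≈ -2.0156e+5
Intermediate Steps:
L(W) = -135 + W (L(W) = -8 + ((298 + W) - 425) = -8 + (-127 + W) = -135 + W)
F(570, -112)/(-103789) + ((L(-971) + 47461)*((368 + 26)*396 + 2494933))/(-609658) = 1/((739 - 112)*(-103789)) + (((-135 - 971) + 47461)*((368 + 26)*396 + 2494933))/(-609658) = -1/103789/627 + ((-1106 + 47461)*(394*396 + 2494933))*(-1/609658) = (1/627)*(-1/103789) + (46355*(156024 + 2494933))*(-1/609658) = -1/65075703 + (46355*2650957)*(-1/609658) = -1/65075703 + 122885111735*(-1/609658) = -1/65075703 - 122885111735/609658 = -1142405004912754909/5667703277082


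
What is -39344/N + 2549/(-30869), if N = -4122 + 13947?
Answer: -1239553861/303287925 ≈ -4.0871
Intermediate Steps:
N = 9825
-39344/N + 2549/(-30869) = -39344/9825 + 2549/(-30869) = -39344*1/9825 + 2549*(-1/30869) = -39344/9825 - 2549/30869 = -1239553861/303287925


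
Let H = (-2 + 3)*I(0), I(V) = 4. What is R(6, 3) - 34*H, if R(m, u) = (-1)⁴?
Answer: -135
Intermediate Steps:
R(m, u) = 1
H = 4 (H = (-2 + 3)*4 = 1*4 = 4)
R(6, 3) - 34*H = 1 - 34*4 = 1 - 136 = -135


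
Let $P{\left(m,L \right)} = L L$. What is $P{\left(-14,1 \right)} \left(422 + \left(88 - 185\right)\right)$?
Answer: $325$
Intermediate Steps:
$P{\left(m,L \right)} = L^{2}$
$P{\left(-14,1 \right)} \left(422 + \left(88 - 185\right)\right) = 1^{2} \left(422 + \left(88 - 185\right)\right) = 1 \left(422 + \left(88 - 185\right)\right) = 1 \left(422 - 97\right) = 1 \cdot 325 = 325$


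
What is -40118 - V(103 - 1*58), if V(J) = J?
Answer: -40163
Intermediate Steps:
-40118 - V(103 - 1*58) = -40118 - (103 - 1*58) = -40118 - (103 - 58) = -40118 - 1*45 = -40118 - 45 = -40163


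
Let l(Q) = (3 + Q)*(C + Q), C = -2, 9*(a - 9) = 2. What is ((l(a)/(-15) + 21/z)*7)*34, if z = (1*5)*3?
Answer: -1296862/1215 ≈ -1067.4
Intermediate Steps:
a = 83/9 (a = 9 + (⅑)*2 = 9 + 2/9 = 83/9 ≈ 9.2222)
z = 15 (z = 5*3 = 15)
l(Q) = (-2 + Q)*(3 + Q) (l(Q) = (3 + Q)*(-2 + Q) = (-2 + Q)*(3 + Q))
((l(a)/(-15) + 21/z)*7)*34 = (((-6 + 83/9 + (83/9)²)/(-15) + 21/15)*7)*34 = (((-6 + 83/9 + 6889/81)*(-1/15) + 21*(1/15))*7)*34 = (((7150/81)*(-1/15) + 7/5)*7)*34 = ((-1430/243 + 7/5)*7)*34 = -5449/1215*7*34 = -38143/1215*34 = -1296862/1215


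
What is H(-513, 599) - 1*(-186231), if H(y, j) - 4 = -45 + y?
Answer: 185677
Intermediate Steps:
H(y, j) = -41 + y (H(y, j) = 4 + (-45 + y) = -41 + y)
H(-513, 599) - 1*(-186231) = (-41 - 513) - 1*(-186231) = -554 + 186231 = 185677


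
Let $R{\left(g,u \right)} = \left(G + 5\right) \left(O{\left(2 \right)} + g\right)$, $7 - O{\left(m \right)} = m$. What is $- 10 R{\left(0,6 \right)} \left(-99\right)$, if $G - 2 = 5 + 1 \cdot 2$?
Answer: $69300$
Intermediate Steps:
$O{\left(m \right)} = 7 - m$
$G = 9$ ($G = 2 + \left(5 + 1 \cdot 2\right) = 2 + \left(5 + 2\right) = 2 + 7 = 9$)
$R{\left(g,u \right)} = 70 + 14 g$ ($R{\left(g,u \right)} = \left(9 + 5\right) \left(\left(7 - 2\right) + g\right) = 14 \left(\left(7 - 2\right) + g\right) = 14 \left(5 + g\right) = 70 + 14 g$)
$- 10 R{\left(0,6 \right)} \left(-99\right) = - 10 \left(70 + 14 \cdot 0\right) \left(-99\right) = - 10 \left(70 + 0\right) \left(-99\right) = \left(-10\right) 70 \left(-99\right) = \left(-700\right) \left(-99\right) = 69300$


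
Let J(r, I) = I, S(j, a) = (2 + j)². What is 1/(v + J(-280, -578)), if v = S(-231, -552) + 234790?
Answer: 1/286653 ≈ 3.4885e-6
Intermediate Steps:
v = 287231 (v = (2 - 231)² + 234790 = (-229)² + 234790 = 52441 + 234790 = 287231)
1/(v + J(-280, -578)) = 1/(287231 - 578) = 1/286653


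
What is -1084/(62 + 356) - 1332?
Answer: -278930/209 ≈ -1334.6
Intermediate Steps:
-1084/(62 + 356) - 1332 = -1084/418 - 1332 = -1084*1/418 - 1332 = -542/209 - 1332 = -278930/209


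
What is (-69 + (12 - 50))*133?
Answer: -14231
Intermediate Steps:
(-69 + (12 - 50))*133 = (-69 - 38)*133 = -107*133 = -14231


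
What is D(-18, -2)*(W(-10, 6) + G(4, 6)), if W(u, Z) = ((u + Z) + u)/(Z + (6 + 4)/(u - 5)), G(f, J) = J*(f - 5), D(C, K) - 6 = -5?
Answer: -69/8 ≈ -8.6250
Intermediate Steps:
D(C, K) = 1 (D(C, K) = 6 - 5 = 1)
G(f, J) = J*(-5 + f)
W(u, Z) = (Z + 2*u)/(Z + 10/(-5 + u)) (W(u, Z) = ((Z + u) + u)/(Z + 10/(-5 + u)) = (Z + 2*u)/(Z + 10/(-5 + u)))
D(-18, -2)*(W(-10, 6) + G(4, 6)) = 1*((-10*(-10) - 5*6 + 2*(-10)² + 6*(-10))/(10 - 5*6 + 6*(-10)) + 6*(-5 + 4)) = 1*((100 - 30 + 2*100 - 60)/(10 - 30 - 60) + 6*(-1)) = 1*((100 - 30 + 200 - 60)/(-80) - 6) = 1*(-1/80*210 - 6) = 1*(-21/8 - 6) = 1*(-69/8) = -69/8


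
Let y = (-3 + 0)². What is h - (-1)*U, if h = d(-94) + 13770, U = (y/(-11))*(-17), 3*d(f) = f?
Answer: 453835/33 ≈ 13753.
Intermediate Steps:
d(f) = f/3
y = 9 (y = (-3)² = 9)
U = 153/11 (U = (9/(-11))*(-17) = -1/11*9*(-17) = -9/11*(-17) = 153/11 ≈ 13.909)
h = 41216/3 (h = (⅓)*(-94) + 13770 = -94/3 + 13770 = 41216/3 ≈ 13739.)
h - (-1)*U = 41216/3 - (-1)*153/11 = 41216/3 - 1*(-153/11) = 41216/3 + 153/11 = 453835/33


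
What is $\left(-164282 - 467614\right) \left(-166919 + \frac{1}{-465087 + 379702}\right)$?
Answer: $\frac{9006021164315136}{85385} \approx 1.0548 \cdot 10^{11}$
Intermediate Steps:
$\left(-164282 - 467614\right) \left(-166919 + \frac{1}{-465087 + 379702}\right) = - 631896 \left(-166919 + \frac{1}{-85385}\right) = - 631896 \left(-166919 - \frac{1}{85385}\right) = \left(-631896\right) \left(- \frac{14252378816}{85385}\right) = \frac{9006021164315136}{85385}$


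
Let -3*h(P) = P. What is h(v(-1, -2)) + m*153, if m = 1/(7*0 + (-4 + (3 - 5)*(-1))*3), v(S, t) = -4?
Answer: -145/6 ≈ -24.167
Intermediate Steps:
h(P) = -P/3
m = -⅙ (m = 1/(0 + (-4 - 2*(-1))*3) = 1/(0 + (-4 + 2)*3) = 1/(0 - 2*3) = 1/(0 - 6) = 1/(-6) = -⅙ ≈ -0.16667)
h(v(-1, -2)) + m*153 = -⅓*(-4) - ⅙*153 = 4/3 - 51/2 = -145/6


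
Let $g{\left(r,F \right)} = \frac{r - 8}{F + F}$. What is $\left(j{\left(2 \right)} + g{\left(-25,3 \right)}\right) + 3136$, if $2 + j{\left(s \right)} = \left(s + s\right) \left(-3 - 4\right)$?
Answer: $\frac{6201}{2} \approx 3100.5$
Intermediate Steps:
$g{\left(r,F \right)} = \frac{-8 + r}{2 F}$
$j{\left(s \right)} = -2 - 14 s$ ($j{\left(s \right)} = -2 + \left(s + s\right) \left(-3 - 4\right) = -2 + 2 s \left(-7\right) = -2 - 14 s$)
$\left(j{\left(2 \right)} + g{\left(-25,3 \right)}\right) + 3136 = \left(\left(-2 - 28\right) + \frac{-8 - 25}{2 \cdot 3}\right) + 3136 = \left(\left(-2 - 28\right) + \frac{1}{2} \cdot \frac{1}{3} \left(-33\right)\right) + 3136 = \left(-30 - \frac{11}{2}\right) + 3136 = - \frac{71}{2} + 3136 = \frac{6201}{2}$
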